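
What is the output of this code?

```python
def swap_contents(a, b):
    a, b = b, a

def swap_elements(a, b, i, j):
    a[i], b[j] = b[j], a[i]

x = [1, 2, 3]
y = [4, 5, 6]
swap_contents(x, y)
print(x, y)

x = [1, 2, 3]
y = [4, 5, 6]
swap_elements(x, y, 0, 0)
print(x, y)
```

Key concept: parameter rebinding vs mutation.
Step by step:
`x = [1, 2, 3]` → x = [1, 2, 3]
`y = [4, 5, 6]` → y = [4, 5, 6]
`swap_contents(x, y)` → no visible change to tracked variables
`print(x, y)` → prints [1, 2, 3] [4, 5, 6]
`x = [1, 2, 3]` → x = [1, 2, 3]
`y = [4, 5, 6]` → y = [4, 5, 6]
`swap_elements(x, y, 0, 0)` → x = [4, 2, 3]; y = [1, 5, 6]
`print(x, y)` → prints [4, 2, 3] [1, 5, 6]

Answer:
[1, 2, 3] [4, 5, 6]
[4, 2, 3] [1, 5, 6]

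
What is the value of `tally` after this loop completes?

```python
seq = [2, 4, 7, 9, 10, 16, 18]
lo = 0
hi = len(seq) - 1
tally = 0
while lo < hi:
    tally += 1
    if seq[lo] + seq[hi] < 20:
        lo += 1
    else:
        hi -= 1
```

Steps to find pair summing to 20
`tally` takes the values: 0 → 1 → 2 → 3 → 4 → 5 → 6

Answer: 6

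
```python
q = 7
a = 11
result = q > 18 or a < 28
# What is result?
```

Trace:
`q = 7` → q = 7
`a = 11` → a = 11
`result = q > 18 or a < 28` → result = True
So result = True

Answer: True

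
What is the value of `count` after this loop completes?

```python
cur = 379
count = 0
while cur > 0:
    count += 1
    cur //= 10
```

Count digits by repeated division by 10
`count` takes the values: 0 → 1 → 2 → 3

Answer: 3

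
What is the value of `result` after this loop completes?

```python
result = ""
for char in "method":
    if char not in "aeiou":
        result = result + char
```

Remove vowels from 'method'
`result` takes the values: "" → "m" → "mt" → "mth" → "mthd"

Answer: "mthd"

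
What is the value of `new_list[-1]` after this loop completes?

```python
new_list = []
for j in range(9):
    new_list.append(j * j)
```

Last element of squares 0 to 8
`new_list` takes the values: [] → [0] → [0, 1] → [0, 1, 4] → [0, 1, 4, 9] → [0, 1, 4, 9, 16] → [0, 1, 4, 9, 16, 25] → [0, 1, 4, 9, 16, 25, 36] → [0, 1, 4, 9, 16, 25, 36, 49] → [0, 1, 4, 9, 16, 25, 36, 49, 64]
So `new_list[-1]` = 64

Answer: 64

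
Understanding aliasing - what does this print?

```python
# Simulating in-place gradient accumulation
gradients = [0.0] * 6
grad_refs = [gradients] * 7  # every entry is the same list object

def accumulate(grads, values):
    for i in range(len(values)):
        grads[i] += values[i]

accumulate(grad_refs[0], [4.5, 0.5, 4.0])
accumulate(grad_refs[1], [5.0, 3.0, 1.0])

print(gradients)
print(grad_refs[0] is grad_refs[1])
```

Key concept: gradient accumulation aliasing.
Step by step:
`gradients = [0.0] * 6` → gradients = [0.0, 0.0, 0.0, 0.0, 0.0, 0.0]
`grad_refs = [gradients] * 7` → grad_refs = [[0.0, 0.0, 0.0, 0.0, 0.0, 0.0], [0.0, 0.0, 0.0, 0.0, 0.0, 0.0], [0.0, 0.0, 0.0, 0.0, 0.0, 0.0], [0.0, 0.0, 0.0, 0.0, 0.0, 0.0], [0.0, 0.0, 0.0, 0.0, 0.0, 0.0], [0.0, 0.0, 0.0, 0.0, 0.0, 0.0], [0.0, 0.0, 0.0, 0.0, 0.0, 0.0]]
`accumulate(grad_refs[0], [4.5, 0.5, 4.0])` → gradients = [4.5, 0.5, 4.0, 0.0, 0.0, 0.0]; grad_refs = [[4.5, 0.5, 4.0, 0.0, 0.0, 0.0], [4.5, 0.5, 4.0, 0.0, 0.0, 0.0], [4.5, 0.5, 4.0, 0.0, 0.0, 0.0], [4.5, 0.5, 4.0, 0.0, 0.0, 0.0], [4.5, 0.5, 4.0, 0.0, 0.0, 0.0], [4.5, 0.5, 4.0, 0.0, 0.0, 0.0], [4.5, 0.5, 4.0, 0.0, 0.0, 0.0]]
`accumulate(grad_refs[1], [5.0, 3.0, 1.0])` → gradients = [9.5, 3.5, 5.0, 0.0, 0.0, 0.0]; grad_refs = [[9.5, 3.5, 5.0, 0.0, 0.0, 0.0], [9.5, 3.5, 5.0, 0.0, 0.0, 0.0], [9.5, 3.5, 5.0, 0.0, 0.0, 0.0], [9.5, 3.5, 5.0, 0.0, 0.0, 0.0], [9.5, 3.5, 5.0, 0.0, 0.0, 0.0], [9.5, 3.5, 5.0, 0.0, 0.0, 0.0], [9.5, 3.5, 5.0, 0.0, 0.0, 0.0]]
`print(gradients)` → prints [9.5, 3.5, 5.0, 0.0, 0.0, 0.0]
`print(grad_refs[0] is grad_refs[1])` → prints True

Answer:
[9.5, 3.5, 5.0, 0.0, 0.0, 0.0]
True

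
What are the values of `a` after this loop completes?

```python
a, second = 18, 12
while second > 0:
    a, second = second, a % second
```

GCD of 18 and 12
`a` takes the values: 18 → 12 → 6

Answer: 6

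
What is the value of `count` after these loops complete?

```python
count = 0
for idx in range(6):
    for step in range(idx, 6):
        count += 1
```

Upper triangle: 6 + 5 + ... + 1
`count` takes the values: 0 → 1 → 2 → 3 → 4 → 5 → 6 → 7 → 8 → 9 → 10 → 11 → 12 → 13 → 14 → 15 → 16 → 17 → 18 → 19 → 20 → 21

Answer: 21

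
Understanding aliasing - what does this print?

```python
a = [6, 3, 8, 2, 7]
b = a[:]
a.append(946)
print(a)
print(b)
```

Key concept: slice [:] creates copy.
Step by step:
`a = [6, 3, 8, 2, 7]` → a = [6, 3, 8, 2, 7]
`b = a[:]` → b = [6, 3, 8, 2, 7]
`a.append(946)` → a = [6, 3, 8, 2, 7, 946]
`print(a)` → prints [6, 3, 8, 2, 7, 946]
`print(b)` → prints [6, 3, 8, 2, 7]

Answer:
[6, 3, 8, 2, 7, 946]
[6, 3, 8, 2, 7]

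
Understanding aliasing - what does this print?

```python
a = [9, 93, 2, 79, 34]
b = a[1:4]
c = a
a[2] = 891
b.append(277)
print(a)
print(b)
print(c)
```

Key concept: slice vs alias.
Step by step:
`a = [9, 93, 2, 79, 34]` → a = [9, 93, 2, 79, 34]
`b = a[1:4]` → b = [93, 2, 79]
`c = a` → c = [9, 93, 2, 79, 34] (same object as a)
`a[2] = 891` → a = [9, 93, 891, 79, 34] (same object as c); c = [9, 93, 891, 79, 34] (same object as a)
`b.append(277)` → b = [93, 2, 79, 277]
`print(a)` → prints [9, 93, 891, 79, 34]
`print(b)` → prints [93, 2, 79, 277]
`print(c)` → prints [9, 93, 891, 79, 34]

Answer:
[9, 93, 891, 79, 34]
[93, 2, 79, 277]
[9, 93, 891, 79, 34]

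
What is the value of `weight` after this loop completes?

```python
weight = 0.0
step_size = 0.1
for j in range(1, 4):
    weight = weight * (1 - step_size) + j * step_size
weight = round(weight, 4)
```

Moving average with lr=0.1
`weight` takes the values: 0.0 → 0.1 → 0.29 → 0.561

Answer: 0.561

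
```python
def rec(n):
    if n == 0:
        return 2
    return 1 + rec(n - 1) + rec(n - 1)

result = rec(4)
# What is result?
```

rec(n) = 1 + 2·rec(n-1), rec(0)=2. Closed form: (2+1)·2^4 - 1 = 47.

Answer: 47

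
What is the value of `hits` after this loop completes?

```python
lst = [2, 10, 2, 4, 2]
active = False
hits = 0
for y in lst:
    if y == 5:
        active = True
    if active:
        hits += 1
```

Count elements after first 5 in [2, 10, 2, 4, 2]
`hits` takes the values: 0

Answer: 0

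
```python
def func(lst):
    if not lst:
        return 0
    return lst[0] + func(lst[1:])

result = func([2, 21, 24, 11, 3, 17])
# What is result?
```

2 + 21 + 24 + 11 + 3 + 17 + 0 = 78

Answer: 78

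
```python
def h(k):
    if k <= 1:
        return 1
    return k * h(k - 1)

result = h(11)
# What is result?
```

h(11) = 11 * 10 * 9 * 8 * 7 * 6 * 5 * 4 * 3 * 2 * 1 = 39916800

Answer: 39916800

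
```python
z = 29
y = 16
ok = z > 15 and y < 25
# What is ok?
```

Trace:
`z = 29` → z = 29
`y = 16` → y = 16
`ok = z > 15 and y < 25` → ok = True
So ok = True

Answer: True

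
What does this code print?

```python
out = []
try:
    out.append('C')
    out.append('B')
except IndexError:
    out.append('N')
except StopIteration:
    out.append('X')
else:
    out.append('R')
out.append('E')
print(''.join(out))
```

Execution trace: 'C' (try body) → 'B' (try body, no exception) → 'R' (else) → 'E' (after the try/except). Output: CBRE

Answer: CBRE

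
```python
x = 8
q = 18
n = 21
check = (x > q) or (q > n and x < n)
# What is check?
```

Trace:
`x = 8` → x = 8
`q = 18` → q = 18
`n = 21` → n = 21
`check = (x > q) or (q > n and x < n)` → check = False
So check = False

Answer: False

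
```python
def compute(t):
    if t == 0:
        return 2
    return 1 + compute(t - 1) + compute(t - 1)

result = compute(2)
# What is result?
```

compute(t) = 1 + 2·compute(t-1), compute(0)=2. Closed form: (2+1)·2^2 - 1 = 11.

Answer: 11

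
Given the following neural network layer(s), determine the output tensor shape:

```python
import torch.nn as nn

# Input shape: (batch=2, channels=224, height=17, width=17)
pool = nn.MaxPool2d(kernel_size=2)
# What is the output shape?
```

Input: (2, 224, 17, 17) -> Output: (2, 224, 8, 8)

Answer: (2, 224, 8, 8)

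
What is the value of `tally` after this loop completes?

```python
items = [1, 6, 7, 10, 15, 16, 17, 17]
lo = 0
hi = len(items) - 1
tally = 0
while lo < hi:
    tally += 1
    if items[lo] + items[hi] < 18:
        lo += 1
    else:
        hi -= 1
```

Steps to find pair summing to 18
`tally` takes the values: 0 → 1 → 2 → 3 → 4 → 5 → 6 → 7

Answer: 7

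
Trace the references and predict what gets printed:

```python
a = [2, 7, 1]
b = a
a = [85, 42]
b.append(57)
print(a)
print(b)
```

Key concept: rebinding vs mutation: a is rebound to a new list, b still points at the original.
Step by step:
`a = [2, 7, 1]` → a = [2, 7, 1]
`b = a` → b = [2, 7, 1] (same object as a)
`a = [85, 42]` → a = [85, 42]
`b.append(57)` → b = [2, 7, 1, 57]
`print(a)` → prints [85, 42]
`print(b)` → prints [2, 7, 1, 57]

Answer:
[85, 42]
[2, 7, 1, 57]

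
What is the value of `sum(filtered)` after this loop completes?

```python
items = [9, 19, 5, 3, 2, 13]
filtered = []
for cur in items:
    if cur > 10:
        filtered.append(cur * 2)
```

Sum of doubled values > 10
`filtered` takes the values: [] → [38] → [38, 26]
So `sum(filtered)` = 64

Answer: 64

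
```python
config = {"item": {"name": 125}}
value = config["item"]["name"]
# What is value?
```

Trace:
`config = {"item": {"name": 125}}` → config = {'item': {'name': 125}}
`value = config["item"]["name"]` → value = 125
So value = 125

Answer: 125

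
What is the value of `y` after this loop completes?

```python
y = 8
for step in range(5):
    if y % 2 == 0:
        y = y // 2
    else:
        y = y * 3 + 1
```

Collatz-style transformation from 8
`y` takes the values: 8 → 4 → 2 → 1 → 4 → 2

Answer: 2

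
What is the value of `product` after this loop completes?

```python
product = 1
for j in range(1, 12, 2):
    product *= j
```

Product of 1, 3, 5, ... up to 11
`product` takes the values: 1 → 3 → 15 → 105 → 945 → 10395

Answer: 10395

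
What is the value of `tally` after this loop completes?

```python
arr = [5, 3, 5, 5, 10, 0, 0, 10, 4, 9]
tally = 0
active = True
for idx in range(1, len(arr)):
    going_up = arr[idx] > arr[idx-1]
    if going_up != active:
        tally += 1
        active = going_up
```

Count direction changes in [5, 3, 5, 5, 10, 0, 0, 10, 4, 9]
`tally` takes the values: 0 → 1 → 2 → 3 → 4 → 5 → 6 → 7 → 8

Answer: 8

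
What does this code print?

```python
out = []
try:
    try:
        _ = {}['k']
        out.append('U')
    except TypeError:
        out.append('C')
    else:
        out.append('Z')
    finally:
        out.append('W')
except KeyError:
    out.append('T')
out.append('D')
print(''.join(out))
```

Execution trace: 'W' (finally) → 'T' (outer except KeyError) → 'D' (after the try/except). Output: WTD

Answer: WTD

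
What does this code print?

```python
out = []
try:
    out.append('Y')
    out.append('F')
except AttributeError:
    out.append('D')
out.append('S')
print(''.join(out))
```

Execution trace: 'Y' (try body) → 'F' (try body, no exception) → 'S' (after the try/except). Output: YFS

Answer: YFS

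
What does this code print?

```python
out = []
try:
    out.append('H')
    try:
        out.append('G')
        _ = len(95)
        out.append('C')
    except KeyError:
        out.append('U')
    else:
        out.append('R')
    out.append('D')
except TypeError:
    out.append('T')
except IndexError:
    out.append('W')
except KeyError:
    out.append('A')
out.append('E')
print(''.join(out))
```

Execution trace: 'H' (try body) → 'G' (inner try body) → 'T' (except TypeError) → 'E' (after the try/except). Output: HGTE

Answer: HGTE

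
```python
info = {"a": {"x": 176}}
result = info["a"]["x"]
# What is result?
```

Trace:
`info = {"a": {"x": 176}}` → info = {'a': {'x': 176}}
`result = info["a"]["x"]` → result = 176
So result = 176

Answer: 176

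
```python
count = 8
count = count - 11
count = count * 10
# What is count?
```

Trace:
`count = 8` → count = 8
`count = count - 11` → count = -3
`count = count * 10` → count = -30
So count = -30

Answer: -30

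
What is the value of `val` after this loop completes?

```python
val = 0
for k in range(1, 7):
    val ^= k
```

XOR of 1 to 6
`val` takes the values: 0 → 1 → 3 → 0 → 4 → 1 → 7

Answer: 7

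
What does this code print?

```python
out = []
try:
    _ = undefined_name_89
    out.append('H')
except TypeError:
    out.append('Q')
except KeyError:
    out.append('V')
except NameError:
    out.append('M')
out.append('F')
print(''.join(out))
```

Execution trace: 'M' (except NameError) → 'F' (after the try/except). Output: MF

Answer: MF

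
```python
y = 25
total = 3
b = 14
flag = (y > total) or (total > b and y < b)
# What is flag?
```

Trace:
`y = 25` → y = 25
`total = 3` → total = 3
`b = 14` → b = 14
`flag = (y > total) or (total > b and y < b)` → flag = True
So flag = True

Answer: True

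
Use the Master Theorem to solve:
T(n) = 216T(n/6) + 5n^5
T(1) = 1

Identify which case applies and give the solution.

a=216, b=6, f(n)=5n^5. log_6(216) = 3. Since c=5 > 3 and the regularity condition holds (216(n/6)^5 = (216/6^5)n^5 with 216/6^5 < 1), Case 3 applies: T(n) = Θ(f(n)) = O(n^5).

Answer: O(n^5) - Case 3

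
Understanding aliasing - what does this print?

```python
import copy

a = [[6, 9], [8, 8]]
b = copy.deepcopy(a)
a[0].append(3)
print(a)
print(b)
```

Key concept: deep copy is fully independent.
Step by step:
`a = [[6, 9], [8, 8]]` → a = [[6, 9], [8, 8]]
`b = copy.deepcopy(a)` → b = [[6, 9], [8, 8]]
`a[0].append(3)` → a = [[6, 9, 3], [8, 8]]
`print(a)` → prints [[6, 9, 3], [8, 8]]
`print(b)` → prints [[6, 9], [8, 8]]

Answer:
[[6, 9, 3], [8, 8]]
[[6, 9], [8, 8]]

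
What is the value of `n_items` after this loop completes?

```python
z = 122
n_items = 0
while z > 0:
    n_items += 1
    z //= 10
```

Count digits by repeated division by 10
`n_items` takes the values: 0 → 1 → 2 → 3

Answer: 3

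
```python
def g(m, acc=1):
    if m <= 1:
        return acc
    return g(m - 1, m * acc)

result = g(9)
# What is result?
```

Accumulator trace (n, acc): (9, 1) -> (8, 9) -> (7, 72) -> (6, 504) -> (5, 3024) -> (4, 15120) -> (3, 60480) -> (2, 181440) -> (1, 362880) -> return 362880

Answer: 362880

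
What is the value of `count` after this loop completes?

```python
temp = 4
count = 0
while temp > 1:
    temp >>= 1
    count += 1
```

Count right shifts until 1
`count` takes the values: 0 → 1 → 2

Answer: 2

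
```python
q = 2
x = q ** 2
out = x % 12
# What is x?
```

Trace:
`q = 2` → q = 2
`x = q ** 2` → x = 4
`out = x % 12` → out = 4
So x = 4

Answer: 4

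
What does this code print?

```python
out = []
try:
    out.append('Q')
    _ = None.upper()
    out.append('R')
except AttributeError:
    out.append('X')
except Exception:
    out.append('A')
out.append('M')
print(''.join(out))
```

Execution trace: 'Q' (try body) → 'X' (except AttributeError) → 'M' (after the try/except). Output: QXM

Answer: QXM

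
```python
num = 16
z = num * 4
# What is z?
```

Trace:
`num = 16` → num = 16
`z = num * 4` → z = 64
So z = 64

Answer: 64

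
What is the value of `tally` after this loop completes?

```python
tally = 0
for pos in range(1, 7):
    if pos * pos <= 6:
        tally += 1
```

Count numbers where pos² ≤ 6
`tally` takes the values: 0 → 1 → 2

Answer: 2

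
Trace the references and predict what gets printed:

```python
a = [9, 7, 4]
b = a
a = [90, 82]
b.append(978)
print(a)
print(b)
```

Key concept: rebinding vs mutation: a is rebound to a new list, b still points at the original.
Step by step:
`a = [9, 7, 4]` → a = [9, 7, 4]
`b = a` → b = [9, 7, 4] (same object as a)
`a = [90, 82]` → a = [90, 82]
`b.append(978)` → b = [9, 7, 4, 978]
`print(a)` → prints [90, 82]
`print(b)` → prints [9, 7, 4, 978]

Answer:
[90, 82]
[9, 7, 4, 978]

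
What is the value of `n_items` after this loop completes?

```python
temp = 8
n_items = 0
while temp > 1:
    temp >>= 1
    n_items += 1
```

Count right shifts until 1
`n_items` takes the values: 0 → 1 → 2 → 3

Answer: 3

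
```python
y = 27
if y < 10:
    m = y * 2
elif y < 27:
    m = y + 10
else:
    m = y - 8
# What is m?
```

Trace:
`y = 27` → y = 27
`if y < 10: ...` → y < 10 is False, y < 27 is False, take else branch → m = 19
So m = 19

Answer: 19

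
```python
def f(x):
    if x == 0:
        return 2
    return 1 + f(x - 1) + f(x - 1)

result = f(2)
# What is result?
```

f(x) = 1 + 2·f(x-1), f(0)=2. Closed form: (2+1)·2^2 - 1 = 11.

Answer: 11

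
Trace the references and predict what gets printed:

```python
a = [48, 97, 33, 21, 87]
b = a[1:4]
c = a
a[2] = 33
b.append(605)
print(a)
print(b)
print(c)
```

Key concept: slice vs alias.
Step by step:
`a = [48, 97, 33, 21, 87]` → a = [48, 97, 33, 21, 87]
`b = a[1:4]` → b = [97, 33, 21]
`c = a` → c = [48, 97, 33, 21, 87] (same object as a)
`a[2] = 33` → a = [48, 97, 33, 21, 87] (same object as c)
`b.append(605)` → b = [97, 33, 21, 605]
`print(a)` → prints [48, 97, 33, 21, 87]
`print(b)` → prints [97, 33, 21, 605]
`print(c)` → prints [48, 97, 33, 21, 87]

Answer:
[48, 97, 33, 21, 87]
[97, 33, 21, 605]
[48, 97, 33, 21, 87]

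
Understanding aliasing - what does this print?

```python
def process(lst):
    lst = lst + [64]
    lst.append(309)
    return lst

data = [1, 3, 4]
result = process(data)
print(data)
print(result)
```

Key concept: rebinding parameter vs mutation.
Step by step:
`data = [1, 3, 4]` → data = [1, 3, 4]
`result = process(data)` → result = [1, 3, 4, 64, 309]
`print(data)` → prints [1, 3, 4]
`print(result)` → prints [1, 3, 4, 64, 309]

Answer:
[1, 3, 4]
[1, 3, 4, 64, 309]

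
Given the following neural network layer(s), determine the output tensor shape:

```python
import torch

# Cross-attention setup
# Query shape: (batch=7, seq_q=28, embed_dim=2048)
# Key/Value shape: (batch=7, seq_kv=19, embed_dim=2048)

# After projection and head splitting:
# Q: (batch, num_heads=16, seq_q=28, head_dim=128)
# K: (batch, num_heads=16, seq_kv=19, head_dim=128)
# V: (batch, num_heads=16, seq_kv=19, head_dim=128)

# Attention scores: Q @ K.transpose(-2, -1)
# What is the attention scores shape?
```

Input: (7, 28, 2048) -> Output: (7, 16, 28, 19)

Answer: (7, 16, 28, 19)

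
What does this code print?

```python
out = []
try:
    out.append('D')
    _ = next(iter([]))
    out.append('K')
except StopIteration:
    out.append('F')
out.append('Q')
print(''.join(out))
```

Execution trace: 'D' (try body) → 'F' (except StopIteration) → 'Q' (after the try/except). Output: DFQ

Answer: DFQ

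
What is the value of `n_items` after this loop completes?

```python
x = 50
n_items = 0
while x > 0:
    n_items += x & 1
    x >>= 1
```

Count set bits in 50 (binary: 0b110010)
`n_items` takes the values: 0 → 1 → 2 → 3

Answer: 3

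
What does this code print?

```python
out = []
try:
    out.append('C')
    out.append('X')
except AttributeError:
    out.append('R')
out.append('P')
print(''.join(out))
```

Execution trace: 'C' (try body) → 'X' (try body, no exception) → 'P' (after the try/except). Output: CXP

Answer: CXP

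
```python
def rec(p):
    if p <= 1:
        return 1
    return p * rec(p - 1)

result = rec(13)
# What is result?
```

rec(13) = 13 * 12 * 11 * 10 * 9 * 8 * 7 * 6 * 5 * 4 * 3 * 2 * 1 = 6227020800

Answer: 6227020800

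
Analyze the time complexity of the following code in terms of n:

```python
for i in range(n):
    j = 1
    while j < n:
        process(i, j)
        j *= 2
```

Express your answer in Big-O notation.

This is Linear outer loop, logarithmic inner loop. Time complexity: O(n log n).

Answer: O(n log n)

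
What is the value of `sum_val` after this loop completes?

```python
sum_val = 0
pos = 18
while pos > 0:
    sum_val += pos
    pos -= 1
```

Sum 18 down to 1
`sum_val` takes the values: 0 → 18 → 35 → 51 → 66 → 80 → 93 → 105 → 116 → 126 → 135 → 143 → 150 → 156 → 161 → 165 → 168 → 170 → 171

Answer: 171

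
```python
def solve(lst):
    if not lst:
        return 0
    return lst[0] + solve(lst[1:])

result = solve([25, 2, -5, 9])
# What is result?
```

25 + 2 + (-5) + 9 + 0 = 31

Answer: 31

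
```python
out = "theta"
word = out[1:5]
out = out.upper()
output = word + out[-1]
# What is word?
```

Trace:
`out = "theta"` → out = 'theta'
`word = out[1:5]` → word = 'heta'
`out = out.upper()` → out = 'THETA'
`output = word + out[-1]` → output = 'hetaA'
So word = 'heta'

Answer: 'heta'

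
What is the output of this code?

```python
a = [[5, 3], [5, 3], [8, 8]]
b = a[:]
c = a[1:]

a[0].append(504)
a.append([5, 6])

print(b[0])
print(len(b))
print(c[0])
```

Key concept: slice with nested mutation.
Step by step:
`a = [[5, 3], [5, 3], [8, 8]]` → a = [[5, 3], [5, 3], [8, 8]]
`b = a[:]` → b = [[5, 3], [5, 3], [8, 8]]
`c = a[1:]` → c = [[5, 3], [8, 8]]
`a[0].append(504)` → a = [[5, 3, 504], [5, 3], [8, 8]]; b = [[5, 3, 504], [5, 3], [8, 8]]
`a.append([5, 6])` → a = [[5, 3, 504], [5, 3], [8, 8], [5, 6]]
`print(b[0])` → prints [5, 3, 504]
`print(len(b))` → prints 3
`print(c[0])` → prints [5, 3]

Answer:
[5, 3, 504]
3
[5, 3]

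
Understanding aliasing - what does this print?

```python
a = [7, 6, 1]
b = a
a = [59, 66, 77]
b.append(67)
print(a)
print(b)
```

Key concept: rebinding vs mutation: a is rebound to a new list, b still points at the original.
Step by step:
`a = [7, 6, 1]` → a = [7, 6, 1]
`b = a` → b = [7, 6, 1] (same object as a)
`a = [59, 66, 77]` → a = [59, 66, 77]
`b.append(67)` → b = [7, 6, 1, 67]
`print(a)` → prints [59, 66, 77]
`print(b)` → prints [7, 6, 1, 67]

Answer:
[59, 66, 77]
[7, 6, 1, 67]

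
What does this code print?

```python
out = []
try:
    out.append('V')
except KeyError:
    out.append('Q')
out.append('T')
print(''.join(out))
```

Execution trace: 'V' (try body, no exception) → 'T' (after the try/except). Output: VT

Answer: VT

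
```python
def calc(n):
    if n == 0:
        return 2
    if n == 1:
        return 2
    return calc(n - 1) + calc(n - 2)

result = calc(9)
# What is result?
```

Build up from base cases: calc(0)=2, calc(1)=2, calc(2)=4, calc(3)=6, calc(4)=10, calc(5)=16, calc(6)=26, ..., calc(9)=110

Answer: 110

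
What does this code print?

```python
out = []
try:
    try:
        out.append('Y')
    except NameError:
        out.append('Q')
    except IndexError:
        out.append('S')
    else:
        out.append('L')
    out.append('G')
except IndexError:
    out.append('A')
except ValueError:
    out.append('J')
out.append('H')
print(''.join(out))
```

Execution trace: 'Y' (inner try body, no exception) → 'L' (inner else) → 'G' (try body, no exception) → 'H' (after the try/except). Output: YLGH

Answer: YLGH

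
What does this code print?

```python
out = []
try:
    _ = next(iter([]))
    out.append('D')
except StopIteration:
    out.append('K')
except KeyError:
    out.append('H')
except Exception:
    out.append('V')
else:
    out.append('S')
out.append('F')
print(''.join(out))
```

Execution trace: 'K' (except StopIteration) → 'F' (after the try/except). Output: KF

Answer: KF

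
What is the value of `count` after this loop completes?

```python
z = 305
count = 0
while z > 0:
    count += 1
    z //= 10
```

Count digits by repeated division by 10
`count` takes the values: 0 → 1 → 2 → 3

Answer: 3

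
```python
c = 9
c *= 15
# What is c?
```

Trace:
`c = 9` → c = 9
`c *= 15` → c = 135
So c = 135

Answer: 135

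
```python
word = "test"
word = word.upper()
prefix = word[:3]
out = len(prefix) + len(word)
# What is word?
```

Trace:
`word = "test"` → word = 'test'
`word = word.upper()` → word = 'TEST'
`prefix = word[:3]` → prefix = 'TES'
`out = len(prefix) + len(word)` → out = 7
So word = 'TEST'

Answer: 'TEST'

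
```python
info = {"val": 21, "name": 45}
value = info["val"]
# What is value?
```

Trace:
`info = {"val": 21, "name": 45}` → info = {'val': 21, 'name': 45}
`value = info["val"]` → value = 21
So value = 21

Answer: 21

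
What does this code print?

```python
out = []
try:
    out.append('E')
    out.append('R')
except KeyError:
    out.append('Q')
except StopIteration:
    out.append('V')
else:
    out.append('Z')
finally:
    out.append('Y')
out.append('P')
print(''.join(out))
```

Execution trace: 'E' (try body) → 'R' (try body, no exception) → 'Z' (else) → 'Y' (finally) → 'P' (after the try/except). Output: ERZYP

Answer: ERZYP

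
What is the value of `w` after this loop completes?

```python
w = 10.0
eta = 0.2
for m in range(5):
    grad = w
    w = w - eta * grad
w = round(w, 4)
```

Gradient descent: w = 10.0 * (1 - 0.2)^5
`w` takes the values: 10.0 → 8.0 → 6.4 → 5.12 → 4.096 → 3.2768

Answer: 3.2768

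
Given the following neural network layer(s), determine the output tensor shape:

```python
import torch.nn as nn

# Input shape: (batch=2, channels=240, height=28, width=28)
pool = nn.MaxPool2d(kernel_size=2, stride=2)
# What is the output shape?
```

Input: (2, 240, 28, 28) -> Output: (2, 240, 14, 14)

Answer: (2, 240, 14, 14)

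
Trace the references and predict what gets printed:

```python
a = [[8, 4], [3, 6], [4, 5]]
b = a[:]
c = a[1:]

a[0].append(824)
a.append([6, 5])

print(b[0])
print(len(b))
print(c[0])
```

Key concept: slice with nested mutation.
Step by step:
`a = [[8, 4], [3, 6], [4, 5]]` → a = [[8, 4], [3, 6], [4, 5]]
`b = a[:]` → b = [[8, 4], [3, 6], [4, 5]]
`c = a[1:]` → c = [[3, 6], [4, 5]]
`a[0].append(824)` → a = [[8, 4, 824], [3, 6], [4, 5]]; b = [[8, 4, 824], [3, 6], [4, 5]]
`a.append([6, 5])` → a = [[8, 4, 824], [3, 6], [4, 5], [6, 5]]
`print(b[0])` → prints [8, 4, 824]
`print(len(b))` → prints 3
`print(c[0])` → prints [3, 6]

Answer:
[8, 4, 824]
3
[3, 6]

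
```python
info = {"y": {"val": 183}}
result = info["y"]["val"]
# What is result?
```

Trace:
`info = {"y": {"val": 183}}` → info = {'y': {'val': 183}}
`result = info["y"]["val"]` → result = 183
So result = 183

Answer: 183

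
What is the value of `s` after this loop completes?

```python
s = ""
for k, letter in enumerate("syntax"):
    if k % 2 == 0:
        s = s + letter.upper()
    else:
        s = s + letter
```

Uppercase even positions in 'syntax'
`s` takes the values: "" → "S" → "Sy" → "SyN" → "SyNt" → "SyNtA" → "SyNtAx"

Answer: "SyNtAx"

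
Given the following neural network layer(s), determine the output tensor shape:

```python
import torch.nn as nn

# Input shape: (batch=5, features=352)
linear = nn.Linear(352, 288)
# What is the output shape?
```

Input: (5, 352) -> Output: (5, 288)

Answer: (5, 288)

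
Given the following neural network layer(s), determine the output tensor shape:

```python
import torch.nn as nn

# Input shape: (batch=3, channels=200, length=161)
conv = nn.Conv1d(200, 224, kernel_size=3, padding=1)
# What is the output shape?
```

Input: (3, 200, 161) -> Output: (3, 224, 161)

Answer: (3, 224, 161)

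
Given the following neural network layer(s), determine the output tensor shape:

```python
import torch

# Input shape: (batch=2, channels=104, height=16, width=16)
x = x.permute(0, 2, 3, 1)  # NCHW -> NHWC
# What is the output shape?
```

Input: (2, 104, 16, 16) -> Output: (2, 16, 16, 104)

Answer: (2, 16, 16, 104)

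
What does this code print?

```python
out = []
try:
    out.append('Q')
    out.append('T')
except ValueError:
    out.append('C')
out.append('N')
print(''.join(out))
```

Execution trace: 'Q' (try body) → 'T' (try body, no exception) → 'N' (after the try/except). Output: QTN

Answer: QTN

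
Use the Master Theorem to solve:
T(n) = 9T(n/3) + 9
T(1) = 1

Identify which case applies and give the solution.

a=9, b=3, f(n)=9. log_3(9) = 2. Since c=0 < 2, Case 1 applies: T(n) = Θ(n^log_b(a)) = O(n^2).

Answer: O(n^2) - Case 1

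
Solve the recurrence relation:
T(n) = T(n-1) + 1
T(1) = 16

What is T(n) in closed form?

Unrolling: T(n) = T(1) + 1·(n-1) = 16 + 1(n-1) = n + 15.

Answer: T(n) = n + 15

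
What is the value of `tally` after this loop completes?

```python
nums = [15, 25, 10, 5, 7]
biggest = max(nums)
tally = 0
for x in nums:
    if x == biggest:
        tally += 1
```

Count of max value 25 in [15, 25, 10, 5, 7]
`tally` takes the values: 0 → 1

Answer: 1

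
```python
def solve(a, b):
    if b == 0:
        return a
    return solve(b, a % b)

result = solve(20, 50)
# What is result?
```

solve(20, 50) -> solve(50, 20) -> solve(20, 10) -> solve(10, 0) -> 10

Answer: 10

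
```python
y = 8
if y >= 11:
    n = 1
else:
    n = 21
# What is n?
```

Trace:
`y = 8` → y = 8
`if y >= 11: ...` → y >= 11 is False, take else branch → n = 21
So n = 21

Answer: 21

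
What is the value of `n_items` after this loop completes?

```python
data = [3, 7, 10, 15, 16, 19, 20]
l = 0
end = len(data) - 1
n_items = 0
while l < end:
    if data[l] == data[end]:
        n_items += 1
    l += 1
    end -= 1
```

Count matching pairs from ends
`n_items` takes the values: 0

Answer: 0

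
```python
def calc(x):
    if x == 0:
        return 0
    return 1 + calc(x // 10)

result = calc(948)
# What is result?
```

Count of digits of 948: 3

Answer: 3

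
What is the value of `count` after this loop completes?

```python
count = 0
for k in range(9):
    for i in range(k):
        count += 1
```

Triangle number: 0+1+2+...+8
`count` takes the values: 0 → 1 → 2 → 3 → 4 → 5 → 6 → 7 → 8 → 9 → 10 → 11 → 12 → 13 → 14 → 15 → 16 → 17 → 18 → 19 → 20 → 21 → 22 → 23 → 24 → 25 → 26 → 27 → 28 → 29 → 30 → 31 → 32 → 33 → 34 → 35 → 36

Answer: 36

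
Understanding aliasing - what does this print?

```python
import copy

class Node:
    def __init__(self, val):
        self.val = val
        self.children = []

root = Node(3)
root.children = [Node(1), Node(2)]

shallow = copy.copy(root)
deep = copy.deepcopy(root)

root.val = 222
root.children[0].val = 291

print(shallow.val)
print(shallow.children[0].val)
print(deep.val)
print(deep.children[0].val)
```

Key concept: deep copy with custom objects.
Step by step:
`root = Node(3)` → root = Node(val=3, children=[])
`root.children = [Node(1), Node(2)]` → root = Node(val=3, children=[Node(val=1, children=[]), Node(val=2, children=[])])
`shallow = copy.copy(root)` → shallow = Node(val=3, children=[Node(val=1, children=[]), Node(val=2, children=[])])
`deep = copy.deepcopy(root)` → deep = Node(val=3, children=[Node(val=1, children=[]), Node(val=2, children=[])])
`root.val = 222` → root = Node(val=222, children=[Node(val=1, children=[]), Node(val=2, children=[])])
`root.children[0].val = 291` → root = Node(val=222, children=[Node(val=291, children=[]), Node(val=2, children=[])]); shallow = Node(val=3, children=[Node(val=291, children=[]), Node(val=2, children=[])])
`print(shallow.val)` → prints 3
`print(shallow.children[0].val)` → prints 291
`print(deep.val)` → prints 3
`print(deep.children[0].val)` → prints 1

Answer:
3
291
3
1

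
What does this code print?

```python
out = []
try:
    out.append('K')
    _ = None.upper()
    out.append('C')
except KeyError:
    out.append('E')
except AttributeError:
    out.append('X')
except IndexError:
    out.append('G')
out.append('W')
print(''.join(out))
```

Execution trace: 'K' (try body) → 'X' (except AttributeError) → 'W' (after the try/except). Output: KXW

Answer: KXW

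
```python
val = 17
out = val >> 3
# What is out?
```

Trace:
`val = 17` → val = 17
`out = val >> 3` → out = 2
So out = 2

Answer: 2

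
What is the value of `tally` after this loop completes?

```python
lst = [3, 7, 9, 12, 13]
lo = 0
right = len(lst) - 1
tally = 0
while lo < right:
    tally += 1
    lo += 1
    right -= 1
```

Iterations until pointers meet (list length 5)
`tally` takes the values: 0 → 1 → 2

Answer: 2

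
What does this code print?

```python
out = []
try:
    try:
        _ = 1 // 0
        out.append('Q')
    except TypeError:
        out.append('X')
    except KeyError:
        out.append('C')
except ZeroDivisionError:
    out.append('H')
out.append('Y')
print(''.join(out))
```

Execution trace: 'H' (outer except ZeroDivisionError) → 'Y' (after the try/except). Output: HY

Answer: HY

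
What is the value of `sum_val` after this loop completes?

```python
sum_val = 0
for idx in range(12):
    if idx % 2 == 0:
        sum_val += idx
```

Sum of even numbers 0 to 11
`sum_val` takes the values: 0 → 2 → 6 → 12 → 20 → 30

Answer: 30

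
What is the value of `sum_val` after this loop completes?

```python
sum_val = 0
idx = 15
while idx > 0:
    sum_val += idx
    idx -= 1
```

Sum 15 down to 1
`sum_val` takes the values: 0 → 15 → 29 → 42 → 54 → 65 → 75 → 84 → 92 → 99 → 105 → 110 → 114 → 117 → 119 → 120

Answer: 120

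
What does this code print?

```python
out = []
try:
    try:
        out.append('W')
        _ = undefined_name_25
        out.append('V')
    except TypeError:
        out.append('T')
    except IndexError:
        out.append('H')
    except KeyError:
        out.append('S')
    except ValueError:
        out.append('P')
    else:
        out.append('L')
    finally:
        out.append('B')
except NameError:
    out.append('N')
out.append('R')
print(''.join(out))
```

Execution trace: 'W' (try body) → 'B' (finally) → 'N' (outer except NameError) → 'R' (after the try/except). Output: WBNR

Answer: WBNR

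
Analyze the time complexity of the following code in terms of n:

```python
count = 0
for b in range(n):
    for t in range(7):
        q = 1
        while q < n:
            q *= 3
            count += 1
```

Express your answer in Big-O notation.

Each loop level contributes: n × 1 × log n. Multiplying the contributions gives O(n log n).

Answer: O(n log n)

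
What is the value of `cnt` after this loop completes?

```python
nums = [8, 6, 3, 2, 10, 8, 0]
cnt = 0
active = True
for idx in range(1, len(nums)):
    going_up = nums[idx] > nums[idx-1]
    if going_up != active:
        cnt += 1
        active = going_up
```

Count direction changes in [8, 6, 3, 2, 10, 8, 0]
`cnt` takes the values: 0 → 1 → 2 → 3

Answer: 3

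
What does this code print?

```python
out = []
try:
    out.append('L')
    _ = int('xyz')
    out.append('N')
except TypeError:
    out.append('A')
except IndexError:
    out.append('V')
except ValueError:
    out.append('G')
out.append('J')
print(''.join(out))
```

Execution trace: 'L' (try body) → 'G' (except ValueError) → 'J' (after the try/except). Output: LGJ

Answer: LGJ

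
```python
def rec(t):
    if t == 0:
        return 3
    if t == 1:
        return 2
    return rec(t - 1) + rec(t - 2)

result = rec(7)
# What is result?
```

Build up from base cases: rec(0)=3, rec(1)=2, rec(2)=5, rec(3)=7, rec(4)=12, rec(5)=19, rec(6)=31, ..., rec(7)=50

Answer: 50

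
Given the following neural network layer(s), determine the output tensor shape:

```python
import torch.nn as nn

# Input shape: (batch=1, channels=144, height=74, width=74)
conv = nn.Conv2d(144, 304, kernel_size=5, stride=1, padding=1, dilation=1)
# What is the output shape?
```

Input: (1, 144, 74, 74) -> Output: (1, 304, 72, 72)

Answer: (1, 304, 72, 72)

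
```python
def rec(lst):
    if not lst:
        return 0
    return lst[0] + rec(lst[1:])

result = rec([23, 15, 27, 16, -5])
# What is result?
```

23 + 15 + 27 + 16 + (-5) + 0 = 76

Answer: 76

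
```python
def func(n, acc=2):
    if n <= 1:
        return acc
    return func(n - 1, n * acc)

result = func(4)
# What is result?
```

Accumulator trace (n, acc): (4, 2) -> (3, 8) -> (2, 24) -> (1, 48) -> return 48

Answer: 48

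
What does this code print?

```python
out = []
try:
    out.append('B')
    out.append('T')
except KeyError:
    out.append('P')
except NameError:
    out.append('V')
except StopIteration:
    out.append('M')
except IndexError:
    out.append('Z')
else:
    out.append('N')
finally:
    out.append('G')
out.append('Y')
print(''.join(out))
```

Execution trace: 'B' (try body) → 'T' (try body, no exception) → 'N' (else) → 'G' (finally) → 'Y' (after the try/except). Output: BTNGY

Answer: BTNGY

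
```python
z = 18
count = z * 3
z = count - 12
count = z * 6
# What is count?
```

Trace:
`z = 18` → z = 18
`count = z * 3` → count = 54
`z = count - 12` → z = 42
`count = z * 6` → count = 252
So count = 252

Answer: 252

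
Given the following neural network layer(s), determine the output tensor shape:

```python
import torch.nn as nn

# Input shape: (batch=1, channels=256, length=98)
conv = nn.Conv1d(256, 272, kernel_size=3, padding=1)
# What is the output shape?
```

Input: (1, 256, 98) -> Output: (1, 272, 98)

Answer: (1, 272, 98)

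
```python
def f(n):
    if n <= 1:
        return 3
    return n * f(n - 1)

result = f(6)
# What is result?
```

f(6) = 6 * 5 * 4 * 3 * 2 * 3 = 2160

Answer: 2160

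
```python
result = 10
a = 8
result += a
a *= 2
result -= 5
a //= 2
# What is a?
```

Trace:
`result = 10` → result = 10
`a = 8` → a = 8
`result += a` → result = 18
`a *= 2` → a = 16
`result -= 5` → result = 13
`a //= 2` → a = 8
So a = 8

Answer: 8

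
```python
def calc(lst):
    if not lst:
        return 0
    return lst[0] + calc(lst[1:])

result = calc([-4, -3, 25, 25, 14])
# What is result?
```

(-4) + (-3) + 25 + 25 + 14 + 0 = 57

Answer: 57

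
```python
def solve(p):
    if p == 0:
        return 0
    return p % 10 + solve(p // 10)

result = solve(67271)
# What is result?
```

Sum of digits of 67271: 1 + 7 + 2 + 7 + 6 = 23

Answer: 23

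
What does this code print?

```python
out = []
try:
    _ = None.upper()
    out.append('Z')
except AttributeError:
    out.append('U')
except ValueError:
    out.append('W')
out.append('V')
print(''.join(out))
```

Execution trace: 'U' (except AttributeError) → 'V' (after the try/except). Output: UV

Answer: UV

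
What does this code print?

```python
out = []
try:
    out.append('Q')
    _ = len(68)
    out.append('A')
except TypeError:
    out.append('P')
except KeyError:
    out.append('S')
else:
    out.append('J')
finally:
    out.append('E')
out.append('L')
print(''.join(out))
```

Execution trace: 'Q' (try body) → 'P' (except TypeError) → 'E' (finally) → 'L' (after the try/except). Output: QPEL

Answer: QPEL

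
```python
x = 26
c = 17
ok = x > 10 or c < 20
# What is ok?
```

Trace:
`x = 26` → x = 26
`c = 17` → c = 17
`ok = x > 10 or c < 20` → ok = True
So ok = True

Answer: True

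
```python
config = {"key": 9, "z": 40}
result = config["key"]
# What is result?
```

Trace:
`config = {"key": 9, "z": 40}` → config = {'key': 9, 'z': 40}
`result = config["key"]` → result = 9
So result = 9

Answer: 9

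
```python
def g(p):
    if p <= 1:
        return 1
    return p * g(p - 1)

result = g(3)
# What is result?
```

g(3) = 3 * 2 * 1 = 6

Answer: 6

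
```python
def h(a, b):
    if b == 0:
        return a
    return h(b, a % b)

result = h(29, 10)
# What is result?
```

h(29, 10) -> h(10, 9) -> h(9, 1) -> h(1, 0) -> 1

Answer: 1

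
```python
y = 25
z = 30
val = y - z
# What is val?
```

Trace:
`y = 25` → y = 25
`z = 30` → z = 30
`val = y - z` → val = -5
So val = -5

Answer: -5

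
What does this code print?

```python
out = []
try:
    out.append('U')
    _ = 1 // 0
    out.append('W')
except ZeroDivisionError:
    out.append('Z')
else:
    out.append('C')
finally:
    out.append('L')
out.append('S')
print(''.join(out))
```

Execution trace: 'U' (try body) → 'Z' (except ZeroDivisionError) → 'L' (finally) → 'S' (after the try/except). Output: UZLS

Answer: UZLS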